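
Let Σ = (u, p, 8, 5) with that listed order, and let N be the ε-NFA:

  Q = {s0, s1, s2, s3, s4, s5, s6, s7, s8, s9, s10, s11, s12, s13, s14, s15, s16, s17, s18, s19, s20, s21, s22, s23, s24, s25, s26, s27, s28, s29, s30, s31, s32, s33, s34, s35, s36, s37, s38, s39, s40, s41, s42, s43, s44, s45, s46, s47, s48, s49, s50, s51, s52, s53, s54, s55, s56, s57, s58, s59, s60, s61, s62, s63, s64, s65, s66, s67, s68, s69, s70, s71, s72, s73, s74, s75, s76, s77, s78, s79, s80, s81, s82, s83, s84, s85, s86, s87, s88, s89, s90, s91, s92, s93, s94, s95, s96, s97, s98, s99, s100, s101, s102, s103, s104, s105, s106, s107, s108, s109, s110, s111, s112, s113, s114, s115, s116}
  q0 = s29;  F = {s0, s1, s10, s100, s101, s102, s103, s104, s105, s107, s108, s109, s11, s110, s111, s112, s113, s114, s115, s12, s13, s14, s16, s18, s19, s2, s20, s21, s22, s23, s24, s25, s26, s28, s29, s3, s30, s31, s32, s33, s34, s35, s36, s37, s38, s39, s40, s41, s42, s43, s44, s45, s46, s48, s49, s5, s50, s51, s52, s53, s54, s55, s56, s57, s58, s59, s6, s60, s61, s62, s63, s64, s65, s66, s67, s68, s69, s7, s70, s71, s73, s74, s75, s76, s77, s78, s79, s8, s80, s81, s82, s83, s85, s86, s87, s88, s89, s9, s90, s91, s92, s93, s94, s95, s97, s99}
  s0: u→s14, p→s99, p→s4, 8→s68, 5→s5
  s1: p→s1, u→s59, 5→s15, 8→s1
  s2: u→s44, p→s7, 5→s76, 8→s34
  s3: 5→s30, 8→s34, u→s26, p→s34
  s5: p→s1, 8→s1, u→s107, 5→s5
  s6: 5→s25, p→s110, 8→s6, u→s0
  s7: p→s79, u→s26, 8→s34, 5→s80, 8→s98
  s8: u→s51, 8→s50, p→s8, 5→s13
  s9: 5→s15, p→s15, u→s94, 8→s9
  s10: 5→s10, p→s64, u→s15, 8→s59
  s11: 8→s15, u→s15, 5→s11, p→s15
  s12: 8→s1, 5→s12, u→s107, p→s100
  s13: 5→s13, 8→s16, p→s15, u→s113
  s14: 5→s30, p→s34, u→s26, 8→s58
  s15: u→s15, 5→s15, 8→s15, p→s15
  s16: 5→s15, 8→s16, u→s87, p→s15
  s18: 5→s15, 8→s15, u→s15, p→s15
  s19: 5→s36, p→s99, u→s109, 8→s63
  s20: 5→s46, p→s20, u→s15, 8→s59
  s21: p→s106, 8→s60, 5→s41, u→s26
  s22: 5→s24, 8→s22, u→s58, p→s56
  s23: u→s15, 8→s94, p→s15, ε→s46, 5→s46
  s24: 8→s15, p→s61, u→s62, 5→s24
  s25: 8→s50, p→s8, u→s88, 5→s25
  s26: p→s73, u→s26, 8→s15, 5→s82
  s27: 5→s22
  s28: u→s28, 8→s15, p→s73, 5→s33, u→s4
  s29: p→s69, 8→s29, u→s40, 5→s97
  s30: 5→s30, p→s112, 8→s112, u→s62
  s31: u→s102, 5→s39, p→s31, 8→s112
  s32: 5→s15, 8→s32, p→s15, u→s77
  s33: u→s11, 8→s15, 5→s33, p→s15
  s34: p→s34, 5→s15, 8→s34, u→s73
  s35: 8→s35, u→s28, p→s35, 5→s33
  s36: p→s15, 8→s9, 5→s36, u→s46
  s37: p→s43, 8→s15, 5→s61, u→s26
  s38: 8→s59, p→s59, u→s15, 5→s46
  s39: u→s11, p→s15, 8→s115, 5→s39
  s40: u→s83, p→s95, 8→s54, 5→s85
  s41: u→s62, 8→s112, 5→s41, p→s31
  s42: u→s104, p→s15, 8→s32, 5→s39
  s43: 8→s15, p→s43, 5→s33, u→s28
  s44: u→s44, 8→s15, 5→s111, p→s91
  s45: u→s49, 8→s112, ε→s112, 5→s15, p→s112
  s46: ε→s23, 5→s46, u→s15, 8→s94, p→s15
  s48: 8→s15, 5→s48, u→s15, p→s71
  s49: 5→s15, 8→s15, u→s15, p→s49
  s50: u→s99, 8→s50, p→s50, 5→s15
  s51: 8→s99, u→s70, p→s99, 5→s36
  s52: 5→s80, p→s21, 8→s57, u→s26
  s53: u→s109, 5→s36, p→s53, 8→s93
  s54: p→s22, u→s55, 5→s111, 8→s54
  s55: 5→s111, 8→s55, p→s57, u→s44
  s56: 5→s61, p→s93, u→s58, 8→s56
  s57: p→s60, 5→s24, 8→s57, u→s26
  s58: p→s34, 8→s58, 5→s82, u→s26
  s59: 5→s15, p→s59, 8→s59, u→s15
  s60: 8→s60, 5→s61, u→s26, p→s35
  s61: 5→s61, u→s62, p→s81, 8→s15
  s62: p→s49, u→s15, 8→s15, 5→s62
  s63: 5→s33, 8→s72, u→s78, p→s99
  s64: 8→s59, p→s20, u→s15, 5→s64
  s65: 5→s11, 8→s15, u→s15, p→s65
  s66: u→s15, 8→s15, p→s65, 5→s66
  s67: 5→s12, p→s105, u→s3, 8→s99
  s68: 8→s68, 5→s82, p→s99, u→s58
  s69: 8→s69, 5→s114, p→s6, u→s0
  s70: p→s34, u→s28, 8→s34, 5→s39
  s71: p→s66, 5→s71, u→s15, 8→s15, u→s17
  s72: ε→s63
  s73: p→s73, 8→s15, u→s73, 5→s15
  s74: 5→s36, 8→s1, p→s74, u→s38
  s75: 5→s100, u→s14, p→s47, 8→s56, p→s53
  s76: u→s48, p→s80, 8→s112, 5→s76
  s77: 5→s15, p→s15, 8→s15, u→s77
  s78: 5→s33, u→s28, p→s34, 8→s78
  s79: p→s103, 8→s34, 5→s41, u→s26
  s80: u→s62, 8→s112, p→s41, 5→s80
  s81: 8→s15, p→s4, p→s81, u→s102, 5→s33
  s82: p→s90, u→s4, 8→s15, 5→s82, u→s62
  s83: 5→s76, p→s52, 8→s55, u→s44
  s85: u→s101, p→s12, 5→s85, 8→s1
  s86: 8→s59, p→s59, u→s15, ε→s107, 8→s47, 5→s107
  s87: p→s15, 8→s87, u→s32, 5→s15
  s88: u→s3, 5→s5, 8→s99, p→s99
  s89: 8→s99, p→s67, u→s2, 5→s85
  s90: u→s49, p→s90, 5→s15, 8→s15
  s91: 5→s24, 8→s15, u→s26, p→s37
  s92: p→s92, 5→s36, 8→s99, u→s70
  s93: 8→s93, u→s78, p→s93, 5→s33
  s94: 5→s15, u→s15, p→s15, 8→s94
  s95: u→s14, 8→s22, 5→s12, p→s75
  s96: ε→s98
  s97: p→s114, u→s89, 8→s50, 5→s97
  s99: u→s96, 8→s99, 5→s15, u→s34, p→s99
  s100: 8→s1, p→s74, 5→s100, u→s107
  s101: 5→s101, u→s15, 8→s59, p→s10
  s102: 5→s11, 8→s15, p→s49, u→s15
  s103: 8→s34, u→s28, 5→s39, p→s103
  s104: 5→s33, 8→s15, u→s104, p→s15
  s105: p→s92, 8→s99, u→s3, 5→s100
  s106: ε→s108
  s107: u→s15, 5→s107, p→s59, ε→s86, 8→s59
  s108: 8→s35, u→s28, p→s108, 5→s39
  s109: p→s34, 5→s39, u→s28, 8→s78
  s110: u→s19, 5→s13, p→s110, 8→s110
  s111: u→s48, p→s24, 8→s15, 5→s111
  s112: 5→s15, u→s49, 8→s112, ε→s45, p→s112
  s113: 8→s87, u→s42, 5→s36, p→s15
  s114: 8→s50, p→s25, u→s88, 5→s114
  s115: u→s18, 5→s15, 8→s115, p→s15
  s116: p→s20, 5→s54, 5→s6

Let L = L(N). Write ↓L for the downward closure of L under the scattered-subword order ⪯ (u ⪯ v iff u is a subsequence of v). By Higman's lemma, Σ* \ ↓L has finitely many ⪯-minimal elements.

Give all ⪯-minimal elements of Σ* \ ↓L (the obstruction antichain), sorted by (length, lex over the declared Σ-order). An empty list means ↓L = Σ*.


|Q|=117, |F|=106, |δ|=450 (9 ε).
min D↑ (104 st, q0=0, F={32}): 0:u→1,p→2,8→0,5→3 1:u→4,p→5,8→6,5→7 2:u→8,p→9,8→2,5→10 3:u→11,p→10,8→12,5→3 4:u→13,p→14,8→15,5→16 5:u→17,p→18,8→19,5→20 6:u→15,p→19,8→6,5→21 7:u→22,p→20,8→23,5→7 8:u→17,p→24,8→25,5→26 9:u→8,p→27,8→9,5→28 10:u→29,p→28,8→12,5→10 11:u→30,p→31,8→24,5→7 12:u→24,p→12,8→12,5→32 13:u→13,p→33,8→32,5→21 14:u→34,p→35,8→36,5→37 15:u→13,p→36,8→15,5→21 16:u→38,p→37,8→39,5→16 17:u→34,p→40,8→41,5→42 18:u→17,p→43,8→44,5→45 19:u→41,p→44,8→19,5→46 20:u→47,p→45,8→23,5→20 21:u→38,p→46,8→32,5→21 22:u→32,p→48,8→49,5→22 23:u→49,p→23,8→23,5→32 24:u→40,p→24,8→24,5→32 25:u→41,p→24,8→25,5→50 26:u→47,p→23,8→23,5→26 27:u→51,p→27,8→27,5→52 28:u→29,p→53,8→12,5→28 29:u→54,p→24,8→24,5→26 30:u→13,p→55,8→40,5→16 31:u→54,p→56,8→24,5→20 32:u→32,p→32,8→32,5→32 33:u→34,p→57,8→32,5→46 34:u→34,p→58,8→32,5→50 35:u→34,p→59,8→60,5→61 36:u→34,p→60,8→36,5→46 37:u→62,p→61,8→39,5→37 38:u→32,p→63,8→32,5→38 39:u→64,p→39,8→39,5→32 40:u→58,p→40,8→40,5→32 41:u→34,p→40,8→41,5→50 42:u→62,p→39,8→39,5→42 43:u→65,p→43,8→66,5→67 44:u→41,p→66,8→44,5→68 45:u→47,p→69,8→23,5→45 46:u→62,p→68,8→32,5→46 47:u→32,p→49,8→49,5→47 48:u→32,p→70,8→49,5→48 49:u→32,p→49,8→49,5→32 50:u→62,p→71,8→32,5→50 51:u→65,p→24,8→72,5→67 52:u→73,p→32,8→74,5→52 53:u→75,p→53,8→12,5→52 54:u→34,p→40,8→40,5→42 55:u→34,p→76,8→40,5→37 56:u→54,p→77,8→24,5→45 57:u→34,p→78,8→32,5→68 58:u→58,p→58,8→32,5→32 59:u→79,p→59,8→80,5→81 60:u→34,p→80,8→60,5→68 61:u→62,p→82,8→39,5→61 62:u→32,p→64,8→32,5→62 63:u→32,p→83,8→32,5→63 64:u→32,p→64,8→32,5→32 65:u→79,p→40,8→84,5→81 66:u→84,p→66,8→66,5→85 67:u→86,p→32,8→87,5→67 68:u→62,p→88,8→32,5→68 69:u→89,p→69,8→23,5→67 70:u→32,p→90,8→49,5→70 71:u→64,p→71,8→32,5→32 72:u→84,p→24,8→72,5→85 73:u→91,p→32,8→92,5→67 74:u→92,p→32,8→74,5→32 75:u→93,p→24,8→24,5→67 76:u→34,p→94,8→40,5→61 77:u→93,p→77,8→24,5→67 78:u→79,p→78,8→32,5→85 79:u→79,p→58,8→32,5→85 80:u→79,p→80,8→80,5→85 81:u→95,p→32,8→96,5→81 82:u→97,p→82,8→39,5→81 83:u→32,p→98,8→32,5→83 84:u→79,p→40,8→84,5→85 85:u→95,p→32,8→32,5→85 86:u→32,p→32,8→99,5→86 87:u→99,p→32,8→87,5→32 88:u→97,p→88,8→32,5→85 89:u→32,p→49,8→49,5→86 90:u→32,p→90,8→49,5→86 91:u→100,p→32,8→101,5→81 92:u→101,p→32,8→92,5→32 93:u→79,p→40,8→40,5→81 94:u→79,p→94,8→40,5→81 95:u→32,p→32,8→32,5→95 96:u→102,p→32,8→96,5→32 97:u→32,p→64,8→32,5→95 98:u→32,p→98,8→32,5→95 99:u→32,p→32,8→99,5→32 100:u→100,p→32,8→32,5→85 101:u→103,p→32,8→101,5→32 102:u→32,p→32,8→32,5→32 103:u→103,p→32,8→32,5→32 [Hopcroft].
'585': N↓-sim [114, 84, 21, 1] end={s15} — reject; 3/3 deletions ∈↓L.
'uuu8': |S_i|=[114, 103, 73, 28, 1] end={s15} rej; 4/4 single-dels accept.
'u858': N↓-sim [114, 103, 54, 18, 1] end={s15} ∉↓L; 4/4 single-dels accept.
'u5uu': N↓-sim [114, 103, 48, 24, 2] end={s15,s17} ∉↓L; 4/4 deletions ∈↓L.
'pup5': N↓-sim [114, 100, 54, 13, 1] end={s15} ∉↓L; 4/4 single-dels accept.
'ppp5p': run [114, 100, 85, 58, 19, 1] end={s15} rej; 5/5 del acc.
6 words, ⪯-incomp.

Antichain: [585, uuu8, u858, u5uu, pup5, ppp5p].


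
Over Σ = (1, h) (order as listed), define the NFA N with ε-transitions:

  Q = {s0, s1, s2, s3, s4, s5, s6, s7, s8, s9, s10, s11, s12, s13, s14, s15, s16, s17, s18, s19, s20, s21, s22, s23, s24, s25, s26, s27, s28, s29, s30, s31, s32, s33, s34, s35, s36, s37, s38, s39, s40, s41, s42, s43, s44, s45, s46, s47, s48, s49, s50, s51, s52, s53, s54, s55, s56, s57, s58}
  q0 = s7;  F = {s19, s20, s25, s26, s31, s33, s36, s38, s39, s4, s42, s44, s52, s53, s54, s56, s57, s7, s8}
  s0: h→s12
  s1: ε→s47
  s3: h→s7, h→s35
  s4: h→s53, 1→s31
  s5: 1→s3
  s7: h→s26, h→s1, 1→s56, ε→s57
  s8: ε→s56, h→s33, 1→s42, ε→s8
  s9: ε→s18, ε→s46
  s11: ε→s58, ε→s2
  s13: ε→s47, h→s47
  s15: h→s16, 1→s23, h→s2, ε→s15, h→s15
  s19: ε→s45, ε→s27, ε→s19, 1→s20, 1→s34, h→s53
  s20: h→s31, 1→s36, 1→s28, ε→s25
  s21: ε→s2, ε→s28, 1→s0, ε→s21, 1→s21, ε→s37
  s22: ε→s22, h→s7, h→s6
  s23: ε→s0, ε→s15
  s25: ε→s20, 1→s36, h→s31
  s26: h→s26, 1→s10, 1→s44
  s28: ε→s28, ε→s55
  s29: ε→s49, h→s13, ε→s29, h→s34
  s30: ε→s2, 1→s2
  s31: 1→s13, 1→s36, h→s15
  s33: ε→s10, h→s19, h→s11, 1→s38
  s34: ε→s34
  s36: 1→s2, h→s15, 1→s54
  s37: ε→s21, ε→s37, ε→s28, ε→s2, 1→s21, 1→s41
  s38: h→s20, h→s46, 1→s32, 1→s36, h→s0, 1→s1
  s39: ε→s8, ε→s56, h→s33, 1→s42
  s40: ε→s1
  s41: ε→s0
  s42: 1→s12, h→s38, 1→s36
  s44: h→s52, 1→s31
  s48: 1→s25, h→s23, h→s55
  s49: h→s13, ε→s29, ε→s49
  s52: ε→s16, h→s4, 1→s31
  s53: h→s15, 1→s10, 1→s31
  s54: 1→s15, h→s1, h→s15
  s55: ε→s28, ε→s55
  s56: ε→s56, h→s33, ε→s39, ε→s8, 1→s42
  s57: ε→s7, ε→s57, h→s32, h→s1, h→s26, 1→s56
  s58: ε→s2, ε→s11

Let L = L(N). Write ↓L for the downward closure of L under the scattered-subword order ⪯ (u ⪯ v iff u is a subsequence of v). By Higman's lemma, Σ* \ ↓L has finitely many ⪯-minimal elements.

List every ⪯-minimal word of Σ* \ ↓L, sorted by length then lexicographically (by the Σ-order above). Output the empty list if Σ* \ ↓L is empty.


|Q|=59, |F|=19, |δ|=125 (49 ε).
min D↑ (16 st, q0=0, F={12}): 0:1→1,h→2 1:1→3,h→4 2:1→5,h→2 3:1→6,h→7 4:1→7,h→8 5:1→9,h→10 6:1→11,h→12 7:1→6,h→13 8:1→13,h→14 9:1→6,h→12 10:1→9,h→15 11:1→12,h→12 12:1→12,h→12 13:1→6,h→9 14:1→9,h→12 15:1→9,h→14 (ε-aug+det+¬).
'111h': N↓-sim [38, 35, 22, 14, 8] end={s0,s1,s12,s15,s16,s2,s23,s47} ∉↓L; 4/4 del acc.
'h11h': N↓-sim [38, 32, 25, 16, 8] end={s0,s1,s12,s15,s16,s2,s23,s47} — reject; 4/4 del acc.
'11111': N↓-sim [38, 35, 22, 14, 9, 6] end={s0,s12,s15,s16,s2,s23} ∉↓L; 5/5 del acc.
'1hhhh': run [38, 35, 30, 26, 14, 8] end={s0,s1,s12,s15,s16,s2,s23,s47} rej; 5/5 del acc.
4 words, ⪯-incomp.

Antichain: [111h, h11h, 11111, 1hhhh].


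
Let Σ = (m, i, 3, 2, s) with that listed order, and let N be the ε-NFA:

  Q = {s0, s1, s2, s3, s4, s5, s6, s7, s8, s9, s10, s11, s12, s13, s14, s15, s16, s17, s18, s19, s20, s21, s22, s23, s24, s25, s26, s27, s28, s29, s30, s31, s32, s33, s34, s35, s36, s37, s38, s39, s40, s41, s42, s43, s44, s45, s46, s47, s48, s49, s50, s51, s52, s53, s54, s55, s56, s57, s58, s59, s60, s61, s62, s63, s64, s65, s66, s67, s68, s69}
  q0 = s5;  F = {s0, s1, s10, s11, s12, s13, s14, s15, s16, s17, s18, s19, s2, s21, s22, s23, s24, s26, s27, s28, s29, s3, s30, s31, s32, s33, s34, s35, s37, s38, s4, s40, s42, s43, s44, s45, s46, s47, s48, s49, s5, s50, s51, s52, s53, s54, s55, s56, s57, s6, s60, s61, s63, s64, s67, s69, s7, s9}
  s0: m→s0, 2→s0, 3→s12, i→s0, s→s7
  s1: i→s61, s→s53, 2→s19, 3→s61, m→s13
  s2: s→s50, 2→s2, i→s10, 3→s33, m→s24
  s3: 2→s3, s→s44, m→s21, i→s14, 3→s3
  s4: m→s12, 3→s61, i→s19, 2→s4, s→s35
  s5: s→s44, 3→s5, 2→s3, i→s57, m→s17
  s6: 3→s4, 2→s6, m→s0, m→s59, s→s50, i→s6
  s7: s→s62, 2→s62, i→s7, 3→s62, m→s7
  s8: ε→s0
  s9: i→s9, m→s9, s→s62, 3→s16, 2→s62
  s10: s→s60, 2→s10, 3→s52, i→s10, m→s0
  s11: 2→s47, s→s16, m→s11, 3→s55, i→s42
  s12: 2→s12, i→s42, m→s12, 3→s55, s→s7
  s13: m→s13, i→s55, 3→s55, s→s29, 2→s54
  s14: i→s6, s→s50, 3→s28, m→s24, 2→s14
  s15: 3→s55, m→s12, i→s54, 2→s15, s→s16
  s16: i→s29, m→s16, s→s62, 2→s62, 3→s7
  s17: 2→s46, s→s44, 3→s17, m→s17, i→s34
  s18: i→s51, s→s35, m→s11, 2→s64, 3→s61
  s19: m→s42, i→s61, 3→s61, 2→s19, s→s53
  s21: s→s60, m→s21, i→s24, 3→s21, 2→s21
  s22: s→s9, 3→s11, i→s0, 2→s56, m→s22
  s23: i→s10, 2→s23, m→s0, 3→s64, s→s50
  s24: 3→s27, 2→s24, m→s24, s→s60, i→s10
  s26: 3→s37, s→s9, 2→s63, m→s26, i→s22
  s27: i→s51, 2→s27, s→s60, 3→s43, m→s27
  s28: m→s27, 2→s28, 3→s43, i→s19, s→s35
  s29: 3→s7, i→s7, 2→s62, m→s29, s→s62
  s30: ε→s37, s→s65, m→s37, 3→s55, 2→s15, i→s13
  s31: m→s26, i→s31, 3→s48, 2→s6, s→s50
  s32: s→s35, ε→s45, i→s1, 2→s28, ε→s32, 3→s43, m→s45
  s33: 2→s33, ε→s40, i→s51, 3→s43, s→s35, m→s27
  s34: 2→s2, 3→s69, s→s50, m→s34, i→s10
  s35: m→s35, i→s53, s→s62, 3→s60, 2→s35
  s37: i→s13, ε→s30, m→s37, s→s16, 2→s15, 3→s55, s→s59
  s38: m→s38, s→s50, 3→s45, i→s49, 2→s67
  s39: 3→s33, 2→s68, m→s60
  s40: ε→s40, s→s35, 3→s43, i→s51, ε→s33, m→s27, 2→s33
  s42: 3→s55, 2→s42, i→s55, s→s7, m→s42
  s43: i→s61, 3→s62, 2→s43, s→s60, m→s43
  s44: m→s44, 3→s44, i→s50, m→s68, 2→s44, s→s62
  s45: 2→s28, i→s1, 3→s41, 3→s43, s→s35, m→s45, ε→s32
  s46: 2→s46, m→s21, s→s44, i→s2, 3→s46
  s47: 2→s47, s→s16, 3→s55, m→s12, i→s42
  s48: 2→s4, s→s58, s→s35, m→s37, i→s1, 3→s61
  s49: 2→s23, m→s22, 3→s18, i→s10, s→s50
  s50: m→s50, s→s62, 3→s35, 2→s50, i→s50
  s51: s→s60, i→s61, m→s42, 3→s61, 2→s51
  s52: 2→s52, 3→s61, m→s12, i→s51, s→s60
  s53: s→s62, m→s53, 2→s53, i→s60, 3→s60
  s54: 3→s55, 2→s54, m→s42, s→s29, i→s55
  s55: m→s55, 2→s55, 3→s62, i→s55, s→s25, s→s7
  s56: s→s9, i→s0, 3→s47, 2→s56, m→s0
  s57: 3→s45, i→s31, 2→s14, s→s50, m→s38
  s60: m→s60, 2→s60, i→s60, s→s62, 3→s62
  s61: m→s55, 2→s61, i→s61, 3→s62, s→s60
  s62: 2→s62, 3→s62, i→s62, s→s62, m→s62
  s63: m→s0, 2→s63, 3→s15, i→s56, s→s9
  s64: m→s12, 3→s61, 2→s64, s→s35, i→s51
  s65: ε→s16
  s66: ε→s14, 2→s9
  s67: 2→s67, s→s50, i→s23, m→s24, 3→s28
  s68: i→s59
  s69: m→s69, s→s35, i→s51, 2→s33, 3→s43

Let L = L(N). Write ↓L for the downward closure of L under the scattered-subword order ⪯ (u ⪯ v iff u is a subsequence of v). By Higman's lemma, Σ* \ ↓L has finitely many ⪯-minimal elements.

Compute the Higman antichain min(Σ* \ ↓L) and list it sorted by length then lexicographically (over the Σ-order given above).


|Q|=70, |F|=58, |δ|=317 (11 ε).
min D↑ (56 st, q0=0, F={13}): 0:m→1,i→2,3→0,2→3,s→4 1:m→1,i→5,3→1,2→6,s→4 2:m→7,i→8,3→9,2→10,s→11 3:m→12,i→10,3→3,2→3,s→4 4:m→4,i→11,3→4,2→4,s→13 5:m→5,i→14,3→15,2→16,s→11 6:m→12,i→16,3→6,2→6,s→4 7:m→7,i→17,3→9,2→18,s→11 8:m→19,i→8,3→20,2→21,s→11 9:m→9,i→22,3→23,2→24,s→25 10:m→26,i→21,3→24,2→10,s→11 11:m→11,i→11,3→25,2→11,s→13 12:m→12,i→26,3→12,2→12,s→27 13:m→13,i→13,3→13,2→13,s→13 14:m→28,i→14,3→29,2→14,s→27 15:m→15,i→30,3→23,2→31,s→25 16:m→26,i→14,3→31,2→16,s→11 17:m→32,i→14,3→33,2→34,s→11 18:m→26,i→34,3→24,2→18,s→11 19:m→19,i→32,3→35,2→36,s→37 20:m→35,i→22,3→38,2→39,s→25 21:m→28,i→21,3→39,2→21,s→11 22:m→40,i→38,3→38,2→41,s→42 23:m→23,i→38,3→13,2→23,s→27 24:m→43,i→41,3→23,2→24,s→25 25:m→25,i→42,3→27,2→25,s→13 26:m→26,i→14,3→43,2→26,s→27 27:m→27,i→27,3→13,2→27,s→13 28:m→28,i→28,3→44,2→28,s→45 29:m→44,i→30,3→38,2→29,s→27 30:m→46,i→38,3→38,2→30,s→27 31:m→43,i→30,3→23,2→31,s→25 32:m→32,i→28,3→47,2→48,s→37 33:m→47,i→30,3→38,2→49,s→25 34:m→28,i→14,3→49,2→34,s→11 35:m→35,i→40,3→50,2→51,s→52 36:m→28,i→48,3→51,2→36,s→37 37:m→37,i→37,3→52,2→13,s→13 38:m→50,i→38,3→13,2→38,s→27 39:m→44,i→41,3→38,2→39,s→25 40:m→40,i→50,3→50,2→53,s→54 41:m→46,i→38,3→38,2→41,s→42 42:m→42,i→27,3→27,2→42,s→13 43:m→43,i→30,3→23,2→43,s→27 44:m→44,i→46,3→50,2→44,s→45 45:m→45,i→45,3→13,2→13,s→13 46:m→46,i→50,3→50,2→46,s→45 47:m→47,i→46,3→50,2→55,s→52 48:m→28,i→28,3→55,2→48,s→37 49:m→44,i→30,3→38,2→49,s→25 50:m→50,i→50,3→13,2→50,s→45 51:m→44,i→53,3→50,2→51,s→52 52:m→52,i→54,3→45,2→13,s→13 53:m→46,i→50,3→50,2→53,s→54 54:m→54,i→45,3→45,2→13,s→13 55:m→44,i→46,3→50,2→55,s→52 (ε-aug+det+¬).
'ss': run [65, 15, 1] end={s62} rej; 2/2 single-dels accept.
'i333': run [65, 58, 39, 8, 1] end={s62} ∉↓L; 4/4 deletions ∈↓L.
'2ms3': |S_i|=[65, 43, 25, 4, 1] end={s62} — reject; 4/4 deletions ∈↓L.
'miis3': N↓-sim [65, 56, 39, 18, 4, 1] end={s62} — reject; 5/5 single-dels accept.
'iims2': N↓-sim [65, 58, 42, 27, 8, 1] end={s62} rej; 5/5 single-dels accept.
'i3ii3': N↓-sim [65, 58, 39, 14, 6, 1] end={s62} — reject; 5/5 deletions ∈↓L.
6 minimals (antichain).

A = [ss, i333, 2ms3, miis3, iims2, i3ii3].


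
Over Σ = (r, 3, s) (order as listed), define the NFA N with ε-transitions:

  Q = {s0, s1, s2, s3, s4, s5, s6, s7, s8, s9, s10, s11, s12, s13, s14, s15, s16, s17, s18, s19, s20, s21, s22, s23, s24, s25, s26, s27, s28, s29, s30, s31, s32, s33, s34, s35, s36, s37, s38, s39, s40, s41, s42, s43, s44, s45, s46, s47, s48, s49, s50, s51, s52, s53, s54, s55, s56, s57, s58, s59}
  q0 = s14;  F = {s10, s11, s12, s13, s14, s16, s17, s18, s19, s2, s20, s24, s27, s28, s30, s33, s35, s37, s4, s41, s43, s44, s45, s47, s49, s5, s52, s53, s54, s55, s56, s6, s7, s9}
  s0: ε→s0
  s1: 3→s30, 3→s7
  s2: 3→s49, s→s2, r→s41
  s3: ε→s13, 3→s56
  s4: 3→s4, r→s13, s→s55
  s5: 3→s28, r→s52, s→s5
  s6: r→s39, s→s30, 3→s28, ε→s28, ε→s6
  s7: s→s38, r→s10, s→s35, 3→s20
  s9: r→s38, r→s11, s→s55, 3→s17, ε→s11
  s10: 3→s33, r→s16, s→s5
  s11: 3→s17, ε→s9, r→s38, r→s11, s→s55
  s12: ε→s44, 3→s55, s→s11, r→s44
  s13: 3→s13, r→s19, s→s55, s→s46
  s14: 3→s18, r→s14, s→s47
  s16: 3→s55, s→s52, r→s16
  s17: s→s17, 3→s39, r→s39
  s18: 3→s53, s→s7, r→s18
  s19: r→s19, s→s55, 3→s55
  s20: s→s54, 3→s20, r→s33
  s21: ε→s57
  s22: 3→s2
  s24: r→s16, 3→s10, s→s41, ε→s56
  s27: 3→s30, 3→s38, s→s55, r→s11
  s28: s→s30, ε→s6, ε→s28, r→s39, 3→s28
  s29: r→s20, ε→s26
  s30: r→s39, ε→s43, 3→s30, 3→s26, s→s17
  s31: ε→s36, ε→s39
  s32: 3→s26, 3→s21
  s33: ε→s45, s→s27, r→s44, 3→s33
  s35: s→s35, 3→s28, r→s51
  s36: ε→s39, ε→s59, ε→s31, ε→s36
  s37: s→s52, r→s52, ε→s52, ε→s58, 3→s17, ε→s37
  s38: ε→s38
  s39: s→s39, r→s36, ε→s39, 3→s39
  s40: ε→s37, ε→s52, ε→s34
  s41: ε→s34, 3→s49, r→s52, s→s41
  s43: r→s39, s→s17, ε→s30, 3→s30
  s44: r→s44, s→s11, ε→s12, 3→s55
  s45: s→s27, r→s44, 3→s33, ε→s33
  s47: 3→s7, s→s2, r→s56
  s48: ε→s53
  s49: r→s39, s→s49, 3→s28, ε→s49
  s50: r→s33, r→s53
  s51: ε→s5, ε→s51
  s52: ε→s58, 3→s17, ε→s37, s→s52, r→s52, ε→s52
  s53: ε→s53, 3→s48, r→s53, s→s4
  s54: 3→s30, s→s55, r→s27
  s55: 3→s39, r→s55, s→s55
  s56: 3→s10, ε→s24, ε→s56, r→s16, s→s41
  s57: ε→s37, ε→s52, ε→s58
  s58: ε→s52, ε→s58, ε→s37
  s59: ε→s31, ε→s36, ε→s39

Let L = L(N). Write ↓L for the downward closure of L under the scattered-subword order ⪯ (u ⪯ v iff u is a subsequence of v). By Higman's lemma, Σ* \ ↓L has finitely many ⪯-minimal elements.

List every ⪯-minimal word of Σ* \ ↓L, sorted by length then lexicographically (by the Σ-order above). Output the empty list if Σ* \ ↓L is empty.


min(Σ*\↓L) = [ss3r, 33ss3, srr33].

|Q|=60, |F|=34, |δ|=171 (51 ε).
min D↑ (28 st, q0=0, F={21}): 0:r→0,3→1,s→2 1:r→1,3→3,s→4 2:r→5,3→4,s→6 3:r→3,3→3,s→7 4:r→8,3→9,s→10 5:r→11,3→8,s→12 6:r→12,3→13,s→6 7:r→14,3→7,s→15 8:r→11,3→16,s→17 9:r→16,3→9,s→18 10:r→17,3→19,s→10 11:r→11,3→15,s→20 12:r→20,3→13,s→12 13:r→21,3→19,s→13 14:r→22,3→14,s→15 15:r→15,3→21,s→15 16:r→23,3→16,s→24 17:r→20,3→19,s→17 18:r→24,3→25,s→15 19:r→21,3→19,s→25 20:r→20,3→26,s→20 21:r→21,3→21,s→21 22:r→22,3→15,s→15 23:r→23,3→15,s→27 24:r→27,3→25,s→15 25:r→21,3→25,s→26 26:r→21,3→21,s→26 27:r→27,3→26,s→15.
'ss3r': N↓-sim [45, 41, 27, 12, 4] end={s31,s36,s39,s59} — reject; 4/4 del acc.
'33ss3': |S_i|=[45, 38, 27, 18, 7, 4] end={s31,s36,s39,s59} rej; 5/5 del acc.
'srr33': |S_i|=[45, 41, 34, 16, 6, 4] end={s31,s36,s39,s59} — reject; 5/5 del acc.
3 obstructions.


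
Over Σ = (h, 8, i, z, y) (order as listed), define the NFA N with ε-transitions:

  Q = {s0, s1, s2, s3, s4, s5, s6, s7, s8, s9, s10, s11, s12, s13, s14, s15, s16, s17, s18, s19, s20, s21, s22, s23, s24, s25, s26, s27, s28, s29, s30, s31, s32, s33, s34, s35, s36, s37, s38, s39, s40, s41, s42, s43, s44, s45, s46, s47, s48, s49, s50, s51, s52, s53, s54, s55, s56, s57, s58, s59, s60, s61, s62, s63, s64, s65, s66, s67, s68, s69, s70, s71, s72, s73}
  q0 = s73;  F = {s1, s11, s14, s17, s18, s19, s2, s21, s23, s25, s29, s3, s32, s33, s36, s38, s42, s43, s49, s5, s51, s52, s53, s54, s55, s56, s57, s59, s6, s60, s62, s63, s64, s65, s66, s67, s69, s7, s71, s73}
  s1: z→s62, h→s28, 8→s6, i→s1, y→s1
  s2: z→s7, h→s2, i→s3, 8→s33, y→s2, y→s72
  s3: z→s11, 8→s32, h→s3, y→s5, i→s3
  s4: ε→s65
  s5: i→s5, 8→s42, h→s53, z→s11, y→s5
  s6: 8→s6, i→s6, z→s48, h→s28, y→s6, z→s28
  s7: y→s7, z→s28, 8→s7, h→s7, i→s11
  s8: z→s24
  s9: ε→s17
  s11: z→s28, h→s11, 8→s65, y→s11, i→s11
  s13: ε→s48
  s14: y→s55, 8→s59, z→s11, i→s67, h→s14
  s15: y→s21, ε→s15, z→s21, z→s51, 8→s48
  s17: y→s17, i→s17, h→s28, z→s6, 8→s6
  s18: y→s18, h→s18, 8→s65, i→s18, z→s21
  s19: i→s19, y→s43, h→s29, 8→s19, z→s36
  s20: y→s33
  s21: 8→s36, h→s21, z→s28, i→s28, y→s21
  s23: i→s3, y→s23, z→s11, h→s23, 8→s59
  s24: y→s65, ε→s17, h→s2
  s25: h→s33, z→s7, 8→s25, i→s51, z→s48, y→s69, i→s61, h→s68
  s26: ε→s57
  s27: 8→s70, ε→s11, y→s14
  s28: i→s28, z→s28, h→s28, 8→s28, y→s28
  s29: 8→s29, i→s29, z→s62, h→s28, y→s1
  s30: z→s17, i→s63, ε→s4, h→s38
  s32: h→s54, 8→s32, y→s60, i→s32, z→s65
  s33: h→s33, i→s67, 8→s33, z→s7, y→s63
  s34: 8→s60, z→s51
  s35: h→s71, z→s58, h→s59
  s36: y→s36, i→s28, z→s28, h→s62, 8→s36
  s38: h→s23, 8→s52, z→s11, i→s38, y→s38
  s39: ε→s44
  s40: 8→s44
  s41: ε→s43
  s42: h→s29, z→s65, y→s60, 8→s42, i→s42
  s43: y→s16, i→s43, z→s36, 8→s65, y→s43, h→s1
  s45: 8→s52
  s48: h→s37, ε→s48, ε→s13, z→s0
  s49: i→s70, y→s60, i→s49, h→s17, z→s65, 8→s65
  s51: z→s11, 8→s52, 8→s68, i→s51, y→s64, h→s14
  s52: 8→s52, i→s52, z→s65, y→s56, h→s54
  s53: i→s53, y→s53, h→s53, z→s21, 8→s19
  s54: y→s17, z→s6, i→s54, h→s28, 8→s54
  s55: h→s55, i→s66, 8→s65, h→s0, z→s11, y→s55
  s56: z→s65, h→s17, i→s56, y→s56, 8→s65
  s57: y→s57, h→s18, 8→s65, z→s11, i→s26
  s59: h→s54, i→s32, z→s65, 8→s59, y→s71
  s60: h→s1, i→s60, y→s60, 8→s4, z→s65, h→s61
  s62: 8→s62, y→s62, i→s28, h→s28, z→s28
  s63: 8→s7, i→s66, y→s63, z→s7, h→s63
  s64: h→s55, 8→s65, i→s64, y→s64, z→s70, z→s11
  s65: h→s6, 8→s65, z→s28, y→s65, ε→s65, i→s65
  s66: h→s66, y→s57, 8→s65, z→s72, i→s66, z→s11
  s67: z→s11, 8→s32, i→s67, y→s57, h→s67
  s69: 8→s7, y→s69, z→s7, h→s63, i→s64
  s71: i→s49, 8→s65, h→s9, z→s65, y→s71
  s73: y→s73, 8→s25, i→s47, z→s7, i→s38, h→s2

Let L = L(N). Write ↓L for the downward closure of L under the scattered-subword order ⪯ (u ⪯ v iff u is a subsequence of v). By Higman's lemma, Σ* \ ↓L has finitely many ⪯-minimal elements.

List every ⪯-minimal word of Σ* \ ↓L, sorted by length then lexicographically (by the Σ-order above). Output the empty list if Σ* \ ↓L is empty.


|Q|=74, |F|=40, |δ|=253 (13 ε).
min D↑ (41 st, q0=0, F={12}): 0:h→1,8→2,i→3,z→4,y→0 1:h→1,8→5,i→6,z→4,y→1 2:h→5,8→2,i→7,z→4,y→8 3:h→9,8→10,i→3,z→11,y→3 4:h→4,8→4,i→11,z→12,y→4 5:h→5,8→5,i→13,z→4,y→14 6:h→6,8→15,i→6,z→11,y→16 7:h→17,8→10,i→7,z→11,y→18 8:h→14,8→4,i→18,z→4,y→8 9:h→9,8→19,i→6,z→11,y→9 10:h→20,8→10,i→10,z→21,y→22 11:h→11,8→21,i→11,z→12,y→11 12:h→12,8→12,i→12,z→12,y→12 13:h→13,8→15,i→13,z→11,y→23 14:h→14,8→4,i→24,z→4,y→14 15:h→20,8→15,i→15,z→21,y→25 16:h→26,8→27,i→16,z→11,y→16 17:h→17,8→19,i→13,z→11,y→28 18:h→28,8→21,i→18,z→11,y→18 19:h→20,8→19,i→15,z→21,y→29 20:h→12,8→20,i→20,z→30,y→31 21:h→30,8→21,i→21,z→12,y→21 22:h→31,8→21,i→22,z→21,y→22 23:h→32,8→21,i→23,z→11,y→23 24:h→24,8→21,i→24,z→11,y→23 25:h→33,8→21,i→25,z→21,y→25 26:h→26,8→34,i→26,z→35,y→26 27:h→36,8→27,i→27,z→21,y→25 28:h→28,8→21,i→24,z→11,y→28 29:h→31,8→21,i→37,z→21,y→29 30:h→12,8→30,i→30,z→12,y→30 31:h→12,8→30,i→31,z→30,y→31 32:h→32,8→21,i→32,z→35,y→32 33:h→12,8→30,i→33,z→38,y→33 34:h→36,8→34,i→34,z→39,y→40 35:h→35,8→39,i→12,z→12,y→35 36:h→12,8→36,i→36,z→38,y→33 37:h→31,8→21,i→37,z→21,y→25 38:h→12,8→38,i→12,z→12,y→38 39:h→38,8→39,i→12,z→12,y→39 40:h→33,8→21,i→40,z→39,y→40 (ε-aug+det+¬).
'zz': |S_i|=[54, 14, 5] end={s0,s13,s28,s37,s48} rej; 2/2 deletions ∈↓L.
'8y8z': N↓-sim [54, 46, 33, 12, 5] end={s0,s13,s28,s37,s48} rej; 4/4 single-dels accept.
'i8hh': N↓-sim [54, 47, 29, 13, 2] end={s28,s37} ∉↓L; 4/4 del acc.
'hiyhzi': N↓-sim [54, 45, 34, 26, 19, 8, 1] end={s28} rej; 6/6 deletions ∈↓L.
4 words, ⪯-incomp.

min(Σ*\↓L) = [zz, 8y8z, i8hh, hiyhzi].


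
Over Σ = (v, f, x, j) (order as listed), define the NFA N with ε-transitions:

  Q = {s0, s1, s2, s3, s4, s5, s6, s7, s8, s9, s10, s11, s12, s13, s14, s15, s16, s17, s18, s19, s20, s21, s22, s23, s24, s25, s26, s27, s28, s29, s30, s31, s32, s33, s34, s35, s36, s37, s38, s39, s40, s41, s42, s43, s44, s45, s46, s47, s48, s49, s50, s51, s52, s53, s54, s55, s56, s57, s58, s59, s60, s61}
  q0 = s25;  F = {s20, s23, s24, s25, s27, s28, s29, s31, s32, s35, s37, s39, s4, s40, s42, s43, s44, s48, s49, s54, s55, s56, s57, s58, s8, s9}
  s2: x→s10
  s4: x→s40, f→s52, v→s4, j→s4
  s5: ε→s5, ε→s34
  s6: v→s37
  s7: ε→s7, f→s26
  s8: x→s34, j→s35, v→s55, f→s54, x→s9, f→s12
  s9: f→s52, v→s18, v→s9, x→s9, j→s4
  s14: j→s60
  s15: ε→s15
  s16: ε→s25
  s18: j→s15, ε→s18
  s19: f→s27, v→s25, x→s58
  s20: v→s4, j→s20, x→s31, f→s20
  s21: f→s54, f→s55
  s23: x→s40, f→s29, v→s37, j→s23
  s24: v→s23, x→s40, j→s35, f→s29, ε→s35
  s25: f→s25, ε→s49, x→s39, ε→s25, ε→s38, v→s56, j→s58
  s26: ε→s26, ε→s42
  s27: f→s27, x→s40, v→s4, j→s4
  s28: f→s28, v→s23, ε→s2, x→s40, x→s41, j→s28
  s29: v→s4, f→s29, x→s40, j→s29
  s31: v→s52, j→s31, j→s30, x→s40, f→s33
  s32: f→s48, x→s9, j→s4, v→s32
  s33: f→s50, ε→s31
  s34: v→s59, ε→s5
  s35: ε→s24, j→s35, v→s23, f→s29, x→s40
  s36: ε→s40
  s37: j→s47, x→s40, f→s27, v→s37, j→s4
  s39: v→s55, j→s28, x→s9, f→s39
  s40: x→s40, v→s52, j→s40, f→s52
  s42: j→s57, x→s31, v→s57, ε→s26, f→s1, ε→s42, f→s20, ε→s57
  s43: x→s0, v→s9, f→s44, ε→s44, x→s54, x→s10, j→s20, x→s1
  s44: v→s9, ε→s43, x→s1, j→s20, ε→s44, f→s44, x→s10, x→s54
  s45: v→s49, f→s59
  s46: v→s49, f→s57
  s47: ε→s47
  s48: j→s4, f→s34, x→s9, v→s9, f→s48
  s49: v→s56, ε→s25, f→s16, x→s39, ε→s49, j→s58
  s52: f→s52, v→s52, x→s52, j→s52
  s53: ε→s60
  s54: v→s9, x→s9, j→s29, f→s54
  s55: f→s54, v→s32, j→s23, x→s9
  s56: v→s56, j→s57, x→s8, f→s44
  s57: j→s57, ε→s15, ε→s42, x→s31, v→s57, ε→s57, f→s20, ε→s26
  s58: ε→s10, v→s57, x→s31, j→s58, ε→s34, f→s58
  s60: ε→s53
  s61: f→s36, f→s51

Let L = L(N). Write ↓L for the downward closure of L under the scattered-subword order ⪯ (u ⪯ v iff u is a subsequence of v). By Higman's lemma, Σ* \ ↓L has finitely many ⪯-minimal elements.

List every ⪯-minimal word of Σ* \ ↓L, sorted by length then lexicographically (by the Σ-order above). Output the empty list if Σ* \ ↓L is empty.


Antichain: [xxf, jxv, vfvf, xvvjf].

|Q|=62, |F|=26, |δ|=173 (34 ε).
min D↑ (23 st, q0=0, F={16}): 0:v→1,f→0,x→2,j→3 1:v→1,f→4,x→5,j→6 2:v→7,f→2,x→8,j→9 3:v→6,f→3,x→10,j→3 4:v→8,f→4,x→11,j→12 5:v→7,f→11,x→8,j→13 6:v→6,f→12,x→10,j→6 7:v→14,f→11,x→8,j→15 8:v→8,f→16,x→8,j→17 9:v→15,f→9,x→18,j→9 10:v→16,f→10,x→18,j→10 11:v→8,f→11,x→8,j→19 12:v→17,f→12,x→10,j→12 13:v→15,f→19,x→18,j→13 14:v→14,f→20,x→8,j→17 15:v→21,f→19,x→18,j→15 16:v→16,f→16,x→16,j→16 17:v→17,f→16,x→18,j→17 18:v→16,f→16,x→18,j→18 19:v→17,f→19,x→18,j→19 20:v→8,f→20,x→8,j→17 21:v→21,f→22,x→18,j→17 22:v→17,f→22,x→18,j→17 (ε-aug+det+¬).
'xxf': N↓-sim [45, 33, 11, 1] end={s52} ∉↓L; 3/3 deletions ∈↓L.
'jxv': N↓-sim [45, 28, 8, 1] end={s52} rej; 3/3 del acc.
'vfvf': |S_i|=[45, 36, 24, 7, 1] end={s52} ∉↓L; 4/4 single-dels accept.
'xvvjf': N↓-sim [45, 33, 18, 14, 5, 1] end={s52} ∉↓L; 5/5 deletions ∈↓L.
4 obstructions.


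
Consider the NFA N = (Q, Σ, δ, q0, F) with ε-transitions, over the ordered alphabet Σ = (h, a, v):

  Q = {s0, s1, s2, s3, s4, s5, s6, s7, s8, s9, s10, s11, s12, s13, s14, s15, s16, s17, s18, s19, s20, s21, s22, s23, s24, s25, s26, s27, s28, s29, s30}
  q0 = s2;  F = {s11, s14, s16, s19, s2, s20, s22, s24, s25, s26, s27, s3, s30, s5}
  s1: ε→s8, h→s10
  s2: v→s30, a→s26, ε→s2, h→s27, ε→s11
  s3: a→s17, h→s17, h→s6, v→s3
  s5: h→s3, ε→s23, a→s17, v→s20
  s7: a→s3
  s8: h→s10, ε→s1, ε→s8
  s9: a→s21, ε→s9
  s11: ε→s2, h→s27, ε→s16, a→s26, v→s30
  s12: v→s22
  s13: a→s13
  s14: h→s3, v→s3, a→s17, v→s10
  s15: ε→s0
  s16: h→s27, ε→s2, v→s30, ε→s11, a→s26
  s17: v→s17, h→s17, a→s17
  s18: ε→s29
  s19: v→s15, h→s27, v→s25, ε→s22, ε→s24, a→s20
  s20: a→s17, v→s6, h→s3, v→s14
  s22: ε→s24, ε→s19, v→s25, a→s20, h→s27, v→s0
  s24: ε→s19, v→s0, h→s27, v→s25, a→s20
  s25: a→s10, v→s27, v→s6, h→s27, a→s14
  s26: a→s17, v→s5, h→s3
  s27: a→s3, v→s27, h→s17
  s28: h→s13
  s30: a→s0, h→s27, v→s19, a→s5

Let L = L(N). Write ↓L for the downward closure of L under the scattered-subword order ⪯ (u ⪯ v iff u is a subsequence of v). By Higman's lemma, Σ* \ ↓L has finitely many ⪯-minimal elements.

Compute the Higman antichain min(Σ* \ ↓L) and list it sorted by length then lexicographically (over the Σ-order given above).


|Q|=31, |F|=14, |δ|=79 (18 ε).
min D↑ (11 st, q0=0, F={4}): 0:h→1,a→2,v→3 1:h→4,a→5,v→1 2:h→5,a→4,v→6 3:h→1,a→6,v→7 4:h→4,a→4,v→4 5:h→4,a→4,v→5 6:h→5,a→4,v→8 7:h→1,a→8,v→9 8:h→5,a→4,v→10 9:h→1,a→10,v→1 10:h→5,a→4,v→5.
'hh': run [20, 4, 2] end={s17,s6} — reject; 2/2 del acc.
'aa': N↓-sim [20, 10, 1] end={s17} ∉↓L; 2/2 single-dels accept.
'vvvvh': run [20, 16, 13, 9, 5, 2] end={s17,s6} rej; 5/5 del acc.
3 words, ⪯-incomp.

A = [hh, aa, vvvvh].


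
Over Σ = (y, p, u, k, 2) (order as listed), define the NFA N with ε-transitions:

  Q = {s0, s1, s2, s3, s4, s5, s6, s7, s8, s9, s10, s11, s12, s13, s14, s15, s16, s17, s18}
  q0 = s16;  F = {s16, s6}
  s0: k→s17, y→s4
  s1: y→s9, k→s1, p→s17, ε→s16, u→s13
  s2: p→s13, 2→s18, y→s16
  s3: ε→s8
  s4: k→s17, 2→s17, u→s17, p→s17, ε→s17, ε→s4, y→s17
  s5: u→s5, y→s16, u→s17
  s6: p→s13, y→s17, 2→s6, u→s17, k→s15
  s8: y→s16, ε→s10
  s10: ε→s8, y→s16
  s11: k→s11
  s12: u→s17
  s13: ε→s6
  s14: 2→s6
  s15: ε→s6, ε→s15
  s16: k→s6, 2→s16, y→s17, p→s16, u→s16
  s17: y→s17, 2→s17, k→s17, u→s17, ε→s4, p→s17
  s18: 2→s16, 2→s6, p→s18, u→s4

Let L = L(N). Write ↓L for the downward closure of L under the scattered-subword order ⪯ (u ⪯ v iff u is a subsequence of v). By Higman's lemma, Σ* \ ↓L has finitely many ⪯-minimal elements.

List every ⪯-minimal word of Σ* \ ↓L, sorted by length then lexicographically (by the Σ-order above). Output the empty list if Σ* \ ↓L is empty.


|Q|=19, |F|=2, |δ|=51 (10 ε).
min D↑ (3 st, q0=0, F={1}): 0:y→1,p→0,u→0,k→2,2→0 1:y→1,p→1,u→1,k→1,2→1 2:y→1,p→2,u→1,k→2,2→2 [Hopcroft].
'y': |S_i|=[6, 2] end={s17,s4} — reject; 1/1 deletions ∈↓L.
'ku': run [6, 5, 2] end={s17,s4} — reject; 2/2 single-dels accept.
2 obstructions.

Antichain: [y, ku].


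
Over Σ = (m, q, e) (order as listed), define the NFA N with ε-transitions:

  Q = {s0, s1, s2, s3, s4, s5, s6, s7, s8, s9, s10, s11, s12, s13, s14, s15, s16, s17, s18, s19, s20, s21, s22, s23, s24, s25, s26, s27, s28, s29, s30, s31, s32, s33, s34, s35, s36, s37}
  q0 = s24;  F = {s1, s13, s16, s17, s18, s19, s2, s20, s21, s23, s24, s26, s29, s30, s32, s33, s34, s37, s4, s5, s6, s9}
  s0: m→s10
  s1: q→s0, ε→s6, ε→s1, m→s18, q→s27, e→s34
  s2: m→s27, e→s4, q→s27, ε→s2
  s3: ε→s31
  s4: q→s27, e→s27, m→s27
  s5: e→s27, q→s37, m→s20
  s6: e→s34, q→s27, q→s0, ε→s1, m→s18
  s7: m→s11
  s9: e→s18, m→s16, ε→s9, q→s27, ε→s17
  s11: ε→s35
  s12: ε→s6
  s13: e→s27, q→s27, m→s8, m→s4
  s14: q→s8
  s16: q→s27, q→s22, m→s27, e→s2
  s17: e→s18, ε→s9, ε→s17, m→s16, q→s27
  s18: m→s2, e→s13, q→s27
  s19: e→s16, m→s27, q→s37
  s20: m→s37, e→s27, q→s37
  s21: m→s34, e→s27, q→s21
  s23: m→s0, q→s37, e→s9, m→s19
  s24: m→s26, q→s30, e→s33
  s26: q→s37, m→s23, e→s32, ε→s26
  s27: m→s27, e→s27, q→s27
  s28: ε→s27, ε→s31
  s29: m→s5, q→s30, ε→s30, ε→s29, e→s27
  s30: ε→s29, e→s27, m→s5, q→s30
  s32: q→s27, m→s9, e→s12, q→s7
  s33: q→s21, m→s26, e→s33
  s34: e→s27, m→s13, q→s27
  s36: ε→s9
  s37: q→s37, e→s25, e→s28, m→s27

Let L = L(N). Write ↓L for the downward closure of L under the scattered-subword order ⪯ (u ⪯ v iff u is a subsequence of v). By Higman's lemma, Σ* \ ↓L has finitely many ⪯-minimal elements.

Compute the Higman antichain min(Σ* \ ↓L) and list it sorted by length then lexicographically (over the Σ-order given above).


Antichain: [qe, mqm, meq, mmmm, eqmq, meeee].

|Q|=38, |F|=22, |δ|=97 (18 ε).
min D↑ (20 st, q0=0, F={8}): 0:m→1,q→2,e→3 1:m→4,q→5,e→6 2:m→7,q→2,e→8 3:m→1,q→9,e→3 4:m→10,q→5,e→11 5:m→8,q→5,e→8 6:m→11,q→8,e→12 7:m→13,q→5,e→8 8:m→8,q→8,e→8 9:m→14,q→9,e→8 10:m→8,q→5,e→15 11:m→15,q→8,e→16 12:m→16,q→8,e→14 13:m→5,q→5,e→8 14:m→17,q→8,e→8 15:m→8,q→8,e→18 16:m→18,q→8,e→17 17:m→19,q→8,e→8 18:m→8,q→8,e→19 19:m→8,q→8,e→8 [Hopcroft].
'qe': run [34, 20, 4] end={s25,s27,s28,s31} — reject; 2/2 deletions ∈↓L.
'mqm': |S_i|=[34, 29, 11, 4] end={s10,s11,s27,s35} — reject; 3/3 del acc.
'meq': |S_i|=[34, 29, 23, 7] end={s0,s10,s11,s22,s27,s35,s7} rej; 3/3 single-dels accept.
'mmmm': N↓-sim [34, 29, 21, 13, 2] end={s10,s27} rej; 4/4 del acc.
'eqmq': |S_i|=[34, 29, 16, 8, 1] end={s27} ∉↓L; 4/4 single-dels accept.
'meeee': run [34, 29, 23, 12, 5, 1] end={s27} — reject; 5/5 deletions ∈↓L.
6 obstructions.


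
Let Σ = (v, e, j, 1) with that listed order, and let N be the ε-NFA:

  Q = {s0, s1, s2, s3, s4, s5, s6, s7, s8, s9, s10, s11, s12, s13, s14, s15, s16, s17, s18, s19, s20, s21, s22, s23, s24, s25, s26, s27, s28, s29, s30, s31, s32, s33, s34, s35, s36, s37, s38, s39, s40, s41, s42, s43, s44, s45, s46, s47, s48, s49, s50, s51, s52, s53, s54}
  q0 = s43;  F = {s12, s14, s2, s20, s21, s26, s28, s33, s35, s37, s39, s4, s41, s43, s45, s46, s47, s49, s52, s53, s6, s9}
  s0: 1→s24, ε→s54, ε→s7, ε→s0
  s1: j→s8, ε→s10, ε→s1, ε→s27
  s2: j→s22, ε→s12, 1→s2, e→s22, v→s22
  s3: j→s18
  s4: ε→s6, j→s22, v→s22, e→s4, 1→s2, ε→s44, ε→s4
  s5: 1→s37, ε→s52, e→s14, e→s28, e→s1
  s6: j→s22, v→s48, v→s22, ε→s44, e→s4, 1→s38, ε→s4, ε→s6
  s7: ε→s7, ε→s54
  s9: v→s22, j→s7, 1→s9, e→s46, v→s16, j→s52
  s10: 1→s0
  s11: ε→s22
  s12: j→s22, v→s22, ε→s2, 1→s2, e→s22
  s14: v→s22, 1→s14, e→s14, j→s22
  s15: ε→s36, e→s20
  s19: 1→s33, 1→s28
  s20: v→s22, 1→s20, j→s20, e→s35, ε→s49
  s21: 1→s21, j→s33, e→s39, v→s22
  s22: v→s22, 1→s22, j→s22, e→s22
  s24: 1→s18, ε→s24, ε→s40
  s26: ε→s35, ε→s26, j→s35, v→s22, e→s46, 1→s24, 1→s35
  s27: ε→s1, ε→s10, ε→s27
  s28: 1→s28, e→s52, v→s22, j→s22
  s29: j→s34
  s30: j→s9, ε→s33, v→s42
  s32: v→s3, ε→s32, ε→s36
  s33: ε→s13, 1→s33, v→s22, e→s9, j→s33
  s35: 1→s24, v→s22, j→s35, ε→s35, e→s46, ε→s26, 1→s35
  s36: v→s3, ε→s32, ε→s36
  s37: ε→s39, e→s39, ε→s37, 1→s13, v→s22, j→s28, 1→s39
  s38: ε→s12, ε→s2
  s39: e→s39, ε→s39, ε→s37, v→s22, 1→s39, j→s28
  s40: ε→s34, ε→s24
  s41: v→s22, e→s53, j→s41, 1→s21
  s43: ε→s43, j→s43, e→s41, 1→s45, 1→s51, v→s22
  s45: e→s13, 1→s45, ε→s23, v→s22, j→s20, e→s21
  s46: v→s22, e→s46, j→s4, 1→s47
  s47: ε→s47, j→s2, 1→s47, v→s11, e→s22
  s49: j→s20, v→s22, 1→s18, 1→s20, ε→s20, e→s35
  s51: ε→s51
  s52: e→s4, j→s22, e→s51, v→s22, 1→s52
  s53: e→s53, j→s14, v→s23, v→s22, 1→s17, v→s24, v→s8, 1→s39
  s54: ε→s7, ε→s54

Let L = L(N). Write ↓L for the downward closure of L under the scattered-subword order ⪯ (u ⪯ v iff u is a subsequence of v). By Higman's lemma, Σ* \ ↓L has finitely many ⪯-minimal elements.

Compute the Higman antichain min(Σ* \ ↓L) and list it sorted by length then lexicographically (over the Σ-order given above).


Antichain: [v, eejj, 1jee1e].

|Q|=55, |F|=22, |δ|=173 (50 ε).
min D↑ (18 st, q0=0, F={1}): 0:v→1,e→2,j→0,1→3 1:v→1,e→1,j→1,1→1 2:v→1,e→4,j→2,1→5 3:v→1,e→5,j→6,1→3 4:v→1,e→4,j→7,1→8 5:v→1,e→8,j→9,1→5 6:v→1,e→10,j→6,1→6 7:v→1,e→7,j→1,1→7 8:v→1,e→8,j→11,1→8 9:v→1,e→12,j→9,1→9 10:v→1,e→13,j→10,1→10 11:v→1,e→14,j→1,1→11 12:v→1,e→13,j→14,1→12 13:v→1,e→13,j→15,1→16 14:v→1,e→15,j→1,1→14 15:v→1,e→15,j→1,1→17 16:v→1,e→1,j→17,1→16 17:v→1,e→1,j→1,1→17 (ε-aug+det+¬).
'v': |S_i|=[39, 10] end={s11,s16,s18,s22,s23,s24,s34,s40,s48,s8} rej; 1/1 single-dels accept.
'eejj': run [39, 35, 30, 14, 1] end={s22} ∉↓L; 4/4 deletions ∈↓L.
'1jee1e': |S_i|=[39, 35, 28, 23, 12, 6, 1] end={s22} ∉↓L; 6/6 deletions ∈↓L.
3 obstructions.
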